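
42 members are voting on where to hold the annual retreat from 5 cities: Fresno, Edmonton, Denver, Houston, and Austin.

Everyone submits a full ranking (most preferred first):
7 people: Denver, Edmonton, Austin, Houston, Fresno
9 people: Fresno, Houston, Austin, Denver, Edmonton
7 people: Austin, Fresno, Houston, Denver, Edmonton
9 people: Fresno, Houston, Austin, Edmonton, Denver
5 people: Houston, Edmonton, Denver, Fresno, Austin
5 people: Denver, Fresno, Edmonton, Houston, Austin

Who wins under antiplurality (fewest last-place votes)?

Houston

Last-place votes: Fresno 7, Edmonton 16, Denver 9, Houston 0, Austin 10.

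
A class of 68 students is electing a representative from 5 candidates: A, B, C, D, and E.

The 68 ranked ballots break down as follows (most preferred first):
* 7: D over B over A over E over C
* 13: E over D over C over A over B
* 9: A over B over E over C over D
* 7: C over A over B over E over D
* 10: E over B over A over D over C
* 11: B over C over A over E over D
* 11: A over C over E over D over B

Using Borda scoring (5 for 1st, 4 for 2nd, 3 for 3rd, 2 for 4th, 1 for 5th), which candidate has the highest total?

A: 7×3 + 13×2 + 9×5 + 7×4 + 10×3 + 11×3 + 11×5 = 238
B: 7×4 + 13×1 + 9×4 + 7×3 + 10×4 + 11×5 + 11×1 = 204
C: 7×1 + 13×3 + 9×2 + 7×5 + 10×1 + 11×4 + 11×4 = 197
D: 7×5 + 13×4 + 9×1 + 7×1 + 10×2 + 11×1 + 11×2 = 156
E: 7×2 + 13×5 + 9×3 + 7×2 + 10×5 + 11×2 + 11×3 = 225

A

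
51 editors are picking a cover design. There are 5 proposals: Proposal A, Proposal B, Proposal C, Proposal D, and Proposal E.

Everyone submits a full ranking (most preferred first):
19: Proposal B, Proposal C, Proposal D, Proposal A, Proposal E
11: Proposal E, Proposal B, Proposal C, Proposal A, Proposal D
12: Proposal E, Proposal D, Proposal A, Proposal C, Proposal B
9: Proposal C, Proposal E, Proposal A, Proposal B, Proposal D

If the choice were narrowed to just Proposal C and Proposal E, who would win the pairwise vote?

Proposal C is ranked above Proposal E on 28 ballots; Proposal E above Proposal C on 23.

Proposal C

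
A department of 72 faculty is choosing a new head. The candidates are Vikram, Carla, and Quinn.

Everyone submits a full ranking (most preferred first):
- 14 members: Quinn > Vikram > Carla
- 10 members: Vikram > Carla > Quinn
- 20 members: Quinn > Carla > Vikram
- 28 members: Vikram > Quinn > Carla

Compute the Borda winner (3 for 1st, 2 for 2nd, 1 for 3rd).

Quinn

Vikram: 14×2 + 10×3 + 20×1 + 28×3 = 162
Carla: 14×1 + 10×2 + 20×2 + 28×1 = 102
Quinn: 14×3 + 10×1 + 20×3 + 28×2 = 168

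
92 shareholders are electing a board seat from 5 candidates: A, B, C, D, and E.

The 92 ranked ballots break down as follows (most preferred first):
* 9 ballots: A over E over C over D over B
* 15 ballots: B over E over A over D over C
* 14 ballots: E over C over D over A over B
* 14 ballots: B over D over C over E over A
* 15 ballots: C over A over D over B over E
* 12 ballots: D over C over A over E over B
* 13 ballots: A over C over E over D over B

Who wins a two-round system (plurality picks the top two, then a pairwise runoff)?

A

Round 1 first-place votes: A 22, B 29, C 15, D 12, E 14. B and A advance.
Runoff: B is ranked above A on 29 ballots, A above B on 63.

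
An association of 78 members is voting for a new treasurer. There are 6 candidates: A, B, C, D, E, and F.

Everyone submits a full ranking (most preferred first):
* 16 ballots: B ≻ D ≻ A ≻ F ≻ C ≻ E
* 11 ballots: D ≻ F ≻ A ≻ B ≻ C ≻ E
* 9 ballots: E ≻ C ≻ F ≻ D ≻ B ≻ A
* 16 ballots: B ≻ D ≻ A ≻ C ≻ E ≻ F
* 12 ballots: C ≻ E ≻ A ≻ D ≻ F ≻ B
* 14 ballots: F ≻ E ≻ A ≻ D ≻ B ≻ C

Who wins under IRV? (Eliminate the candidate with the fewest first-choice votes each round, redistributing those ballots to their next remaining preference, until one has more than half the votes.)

Round 1: A 0, B 32, C 12, D 11, E 9, F 14. A eliminated.
Round 2: B 32, C 12, D 11, E 9, F 14. E eliminated.
Round 3: B 32, C 21, D 11, F 14. D eliminated.
Round 4: B 32, C 21, F 25. C eliminated.
Round 5: B 32, F 46. F has a majority (≥40).

F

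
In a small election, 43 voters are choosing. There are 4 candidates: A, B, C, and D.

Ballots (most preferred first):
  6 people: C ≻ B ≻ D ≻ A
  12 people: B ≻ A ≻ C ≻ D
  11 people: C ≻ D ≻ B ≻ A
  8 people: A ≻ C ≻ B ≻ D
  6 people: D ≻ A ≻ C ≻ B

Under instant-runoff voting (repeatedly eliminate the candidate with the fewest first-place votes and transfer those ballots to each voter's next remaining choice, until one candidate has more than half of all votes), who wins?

A

Round 1: A 8, B 12, C 17, D 6. D eliminated.
Round 2: A 14, B 12, C 17. B eliminated.
Round 3: A 26, C 17. A has a majority (≥22).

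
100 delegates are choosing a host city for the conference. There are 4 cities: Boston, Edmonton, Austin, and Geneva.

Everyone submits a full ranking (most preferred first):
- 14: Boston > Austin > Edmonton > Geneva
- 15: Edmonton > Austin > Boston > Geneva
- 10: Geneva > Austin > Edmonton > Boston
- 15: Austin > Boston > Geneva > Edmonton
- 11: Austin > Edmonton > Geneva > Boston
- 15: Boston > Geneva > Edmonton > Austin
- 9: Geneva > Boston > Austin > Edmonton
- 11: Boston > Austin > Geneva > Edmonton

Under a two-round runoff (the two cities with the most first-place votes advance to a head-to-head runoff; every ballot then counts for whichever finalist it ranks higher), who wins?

Round 1 first-place votes: Boston 40, Edmonton 15, Austin 26, Geneva 19. Boston and Austin advance.
Runoff: Boston is ranked above Austin on 49 ballots, Austin above Boston on 51.

Austin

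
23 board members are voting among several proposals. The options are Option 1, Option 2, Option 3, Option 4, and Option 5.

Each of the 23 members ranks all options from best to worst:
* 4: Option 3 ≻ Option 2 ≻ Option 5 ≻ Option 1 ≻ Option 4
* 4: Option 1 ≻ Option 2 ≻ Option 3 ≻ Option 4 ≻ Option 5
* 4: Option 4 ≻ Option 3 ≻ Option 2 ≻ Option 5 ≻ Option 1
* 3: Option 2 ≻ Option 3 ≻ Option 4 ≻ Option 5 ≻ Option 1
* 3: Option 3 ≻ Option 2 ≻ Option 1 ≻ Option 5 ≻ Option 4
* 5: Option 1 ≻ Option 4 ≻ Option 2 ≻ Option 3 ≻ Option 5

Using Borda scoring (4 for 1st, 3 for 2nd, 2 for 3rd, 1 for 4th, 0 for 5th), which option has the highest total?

Option 2

Option 1: 4×1 + 4×4 + 4×0 + 3×0 + 3×2 + 5×4 = 46
Option 2: 4×3 + 4×3 + 4×2 + 3×4 + 3×3 + 5×2 = 63
Option 3: 4×4 + 4×2 + 4×3 + 3×3 + 3×4 + 5×1 = 62
Option 4: 4×0 + 4×1 + 4×4 + 3×2 + 3×0 + 5×3 = 41
Option 5: 4×2 + 4×0 + 4×1 + 3×1 + 3×1 + 5×0 = 18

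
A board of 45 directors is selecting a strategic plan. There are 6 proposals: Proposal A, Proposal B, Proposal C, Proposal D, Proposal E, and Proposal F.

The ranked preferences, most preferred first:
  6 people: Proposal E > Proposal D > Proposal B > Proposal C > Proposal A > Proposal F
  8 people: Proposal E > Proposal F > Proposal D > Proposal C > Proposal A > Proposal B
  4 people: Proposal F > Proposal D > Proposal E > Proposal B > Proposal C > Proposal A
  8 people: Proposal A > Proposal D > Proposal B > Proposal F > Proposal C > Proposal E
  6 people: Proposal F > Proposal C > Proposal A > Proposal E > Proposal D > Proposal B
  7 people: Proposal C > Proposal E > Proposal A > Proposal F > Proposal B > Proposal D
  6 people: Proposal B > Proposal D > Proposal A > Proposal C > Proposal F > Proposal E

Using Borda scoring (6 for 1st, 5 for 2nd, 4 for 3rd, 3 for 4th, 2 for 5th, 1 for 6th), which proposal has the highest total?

Proposal A: 6×2 + 8×2 + 4×1 + 8×6 + 6×4 + 7×4 + 6×4 = 156
Proposal B: 6×4 + 8×1 + 4×3 + 8×4 + 6×1 + 7×2 + 6×6 = 132
Proposal C: 6×3 + 8×3 + 4×2 + 8×2 + 6×5 + 7×6 + 6×3 = 156
Proposal D: 6×5 + 8×4 + 4×5 + 8×5 + 6×2 + 7×1 + 6×5 = 171
Proposal E: 6×6 + 8×6 + 4×4 + 8×1 + 6×3 + 7×5 + 6×1 = 167
Proposal F: 6×1 + 8×5 + 4×6 + 8×3 + 6×6 + 7×3 + 6×2 = 163

Proposal D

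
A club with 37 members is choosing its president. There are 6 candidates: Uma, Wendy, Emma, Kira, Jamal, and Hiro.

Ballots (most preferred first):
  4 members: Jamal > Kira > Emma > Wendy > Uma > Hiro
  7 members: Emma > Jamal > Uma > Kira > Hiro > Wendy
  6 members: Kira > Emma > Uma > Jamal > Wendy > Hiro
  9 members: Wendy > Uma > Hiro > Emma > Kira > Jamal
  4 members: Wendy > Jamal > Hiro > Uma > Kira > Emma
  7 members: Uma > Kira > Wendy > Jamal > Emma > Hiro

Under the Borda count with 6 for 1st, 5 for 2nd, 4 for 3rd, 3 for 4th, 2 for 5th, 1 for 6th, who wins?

Uma

Uma: 4×2 + 7×4 + 6×4 + 9×5 + 4×3 + 7×6 = 159
Wendy: 4×3 + 7×1 + 6×2 + 9×6 + 4×6 + 7×4 = 137
Emma: 4×4 + 7×6 + 6×5 + 9×3 + 4×1 + 7×2 = 133
Kira: 4×5 + 7×3 + 6×6 + 9×2 + 4×2 + 7×5 = 138
Jamal: 4×6 + 7×5 + 6×3 + 9×1 + 4×5 + 7×3 = 127
Hiro: 4×1 + 7×2 + 6×1 + 9×4 + 4×4 + 7×1 = 83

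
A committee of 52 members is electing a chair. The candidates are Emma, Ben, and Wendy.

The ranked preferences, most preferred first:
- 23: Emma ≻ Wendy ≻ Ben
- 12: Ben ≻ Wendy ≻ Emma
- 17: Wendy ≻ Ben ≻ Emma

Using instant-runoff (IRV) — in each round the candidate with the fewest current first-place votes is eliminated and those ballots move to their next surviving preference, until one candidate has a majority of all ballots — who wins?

Wendy

Round 1: Emma 23, Ben 12, Wendy 17. Ben eliminated.
Round 2: Emma 23, Wendy 29. Wendy has a majority (≥27).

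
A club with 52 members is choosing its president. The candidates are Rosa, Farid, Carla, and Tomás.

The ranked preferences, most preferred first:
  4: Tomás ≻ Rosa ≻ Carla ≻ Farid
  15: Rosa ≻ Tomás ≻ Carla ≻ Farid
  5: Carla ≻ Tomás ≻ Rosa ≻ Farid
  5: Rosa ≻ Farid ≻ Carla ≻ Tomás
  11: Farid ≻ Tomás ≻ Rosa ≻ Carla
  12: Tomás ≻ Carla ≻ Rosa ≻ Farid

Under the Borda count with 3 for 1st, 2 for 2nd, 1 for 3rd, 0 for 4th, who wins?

Rosa: 4×2 + 15×3 + 5×1 + 5×3 + 11×1 + 12×1 = 96
Farid: 4×0 + 15×0 + 5×0 + 5×2 + 11×3 + 12×0 = 43
Carla: 4×1 + 15×1 + 5×3 + 5×1 + 11×0 + 12×2 = 63
Tomás: 4×3 + 15×2 + 5×2 + 5×0 + 11×2 + 12×3 = 110

Tomás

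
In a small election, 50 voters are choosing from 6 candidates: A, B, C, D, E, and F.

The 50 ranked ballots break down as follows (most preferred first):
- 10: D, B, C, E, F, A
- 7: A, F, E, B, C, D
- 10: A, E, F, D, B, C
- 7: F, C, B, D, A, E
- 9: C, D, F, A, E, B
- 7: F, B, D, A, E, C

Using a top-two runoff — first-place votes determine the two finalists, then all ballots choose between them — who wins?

F

Round 1 first-place votes: A 17, B 0, C 9, D 10, E 0, F 14. A and F advance.
Runoff: A is ranked above F on 17 ballots, F above A on 33.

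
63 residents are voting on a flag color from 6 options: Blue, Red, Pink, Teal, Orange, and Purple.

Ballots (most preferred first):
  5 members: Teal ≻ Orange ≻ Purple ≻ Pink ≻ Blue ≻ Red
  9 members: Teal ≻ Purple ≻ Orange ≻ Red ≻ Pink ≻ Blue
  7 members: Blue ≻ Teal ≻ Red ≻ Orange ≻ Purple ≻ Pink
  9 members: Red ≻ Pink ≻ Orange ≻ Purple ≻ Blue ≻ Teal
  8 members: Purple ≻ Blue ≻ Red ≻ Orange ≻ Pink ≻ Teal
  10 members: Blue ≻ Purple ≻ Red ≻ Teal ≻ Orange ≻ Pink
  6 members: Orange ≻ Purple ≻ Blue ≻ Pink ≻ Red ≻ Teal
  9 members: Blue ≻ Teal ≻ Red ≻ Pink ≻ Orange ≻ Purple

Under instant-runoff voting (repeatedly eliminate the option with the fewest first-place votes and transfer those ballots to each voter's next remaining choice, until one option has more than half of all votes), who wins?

Purple

Round 1: Blue 26, Red 9, Pink 0, Teal 14, Orange 6, Purple 8. Pink eliminated.
Round 2: Blue 26, Red 9, Teal 14, Orange 6, Purple 8. Orange eliminated.
Round 3: Blue 26, Red 9, Teal 14, Purple 14. Red eliminated.
Round 4: Blue 26, Teal 14, Purple 23. Teal eliminated.
Round 5: Blue 26, Purple 37. Purple has a majority (≥32).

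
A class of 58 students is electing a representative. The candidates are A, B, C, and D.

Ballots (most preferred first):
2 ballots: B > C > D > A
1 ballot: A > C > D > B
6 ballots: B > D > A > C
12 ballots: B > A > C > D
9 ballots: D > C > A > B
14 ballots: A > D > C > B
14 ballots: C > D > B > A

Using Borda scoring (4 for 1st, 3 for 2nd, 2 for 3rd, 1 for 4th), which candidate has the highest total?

D

A: 2×1 + 1×4 + 6×2 + 12×3 + 9×2 + 14×4 + 14×1 = 142
B: 2×4 + 1×1 + 6×4 + 12×4 + 9×1 + 14×1 + 14×2 = 132
C: 2×3 + 1×3 + 6×1 + 12×2 + 9×3 + 14×2 + 14×4 = 150
D: 2×2 + 1×2 + 6×3 + 12×1 + 9×4 + 14×3 + 14×3 = 156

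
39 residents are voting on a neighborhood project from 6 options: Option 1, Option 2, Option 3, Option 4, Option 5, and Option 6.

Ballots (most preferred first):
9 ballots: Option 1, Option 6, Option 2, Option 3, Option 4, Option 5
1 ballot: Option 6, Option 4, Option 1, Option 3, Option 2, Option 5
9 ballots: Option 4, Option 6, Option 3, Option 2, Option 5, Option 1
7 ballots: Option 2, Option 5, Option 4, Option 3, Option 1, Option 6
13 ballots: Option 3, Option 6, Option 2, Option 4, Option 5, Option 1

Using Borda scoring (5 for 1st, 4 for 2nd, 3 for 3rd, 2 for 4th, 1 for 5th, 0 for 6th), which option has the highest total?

Option 1: 9×5 + 1×3 + 9×0 + 7×1 + 13×0 = 55
Option 2: 9×3 + 1×1 + 9×2 + 7×5 + 13×3 = 120
Option 3: 9×2 + 1×2 + 9×3 + 7×2 + 13×5 = 126
Option 4: 9×1 + 1×4 + 9×5 + 7×3 + 13×2 = 105
Option 5: 9×0 + 1×0 + 9×1 + 7×4 + 13×1 = 50
Option 6: 9×4 + 1×5 + 9×4 + 7×0 + 13×4 = 129

Option 6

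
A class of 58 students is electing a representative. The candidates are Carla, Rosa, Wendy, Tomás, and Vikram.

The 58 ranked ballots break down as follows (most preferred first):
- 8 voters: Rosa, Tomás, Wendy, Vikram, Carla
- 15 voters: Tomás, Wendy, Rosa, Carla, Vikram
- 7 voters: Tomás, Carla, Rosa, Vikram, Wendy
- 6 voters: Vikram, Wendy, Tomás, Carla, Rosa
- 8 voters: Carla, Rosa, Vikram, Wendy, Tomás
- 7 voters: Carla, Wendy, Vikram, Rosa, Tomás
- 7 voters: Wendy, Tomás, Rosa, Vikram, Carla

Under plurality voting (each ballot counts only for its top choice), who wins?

Tomás

First-place votes: Carla 15, Rosa 8, Wendy 7, Tomás 22, Vikram 6.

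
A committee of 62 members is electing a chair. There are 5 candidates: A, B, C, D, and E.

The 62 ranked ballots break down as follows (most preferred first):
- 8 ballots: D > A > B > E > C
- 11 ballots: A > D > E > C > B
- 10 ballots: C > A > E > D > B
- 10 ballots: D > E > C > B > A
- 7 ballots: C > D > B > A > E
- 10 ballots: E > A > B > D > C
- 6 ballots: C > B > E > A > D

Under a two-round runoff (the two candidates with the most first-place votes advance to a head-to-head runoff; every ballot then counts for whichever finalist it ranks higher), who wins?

Round 1 first-place votes: A 11, B 0, C 23, D 18, E 10. C and D advance.
Runoff: C is ranked above D on 23 ballots, D above C on 39.

D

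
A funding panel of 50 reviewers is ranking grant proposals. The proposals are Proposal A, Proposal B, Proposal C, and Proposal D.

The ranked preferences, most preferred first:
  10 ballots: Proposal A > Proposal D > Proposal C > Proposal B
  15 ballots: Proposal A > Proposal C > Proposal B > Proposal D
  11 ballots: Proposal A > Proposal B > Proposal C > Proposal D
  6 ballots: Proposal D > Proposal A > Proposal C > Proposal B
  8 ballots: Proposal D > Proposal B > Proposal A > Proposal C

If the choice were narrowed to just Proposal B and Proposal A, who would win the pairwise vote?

Proposal B is ranked above Proposal A on 8 ballots; Proposal A above Proposal B on 42.

Proposal A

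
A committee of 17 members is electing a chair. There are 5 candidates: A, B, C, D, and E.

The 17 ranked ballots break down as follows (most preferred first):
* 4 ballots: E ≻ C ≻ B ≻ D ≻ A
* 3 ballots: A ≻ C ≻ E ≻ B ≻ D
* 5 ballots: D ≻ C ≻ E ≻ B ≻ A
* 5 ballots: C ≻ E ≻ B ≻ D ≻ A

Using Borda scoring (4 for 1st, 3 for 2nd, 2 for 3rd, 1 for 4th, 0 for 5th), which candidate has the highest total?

C

A: 4×0 + 3×4 + 5×0 + 5×0 = 12
B: 4×2 + 3×1 + 5×1 + 5×2 = 26
C: 4×3 + 3×3 + 5×3 + 5×4 = 56
D: 4×1 + 3×0 + 5×4 + 5×1 = 29
E: 4×4 + 3×2 + 5×2 + 5×3 = 47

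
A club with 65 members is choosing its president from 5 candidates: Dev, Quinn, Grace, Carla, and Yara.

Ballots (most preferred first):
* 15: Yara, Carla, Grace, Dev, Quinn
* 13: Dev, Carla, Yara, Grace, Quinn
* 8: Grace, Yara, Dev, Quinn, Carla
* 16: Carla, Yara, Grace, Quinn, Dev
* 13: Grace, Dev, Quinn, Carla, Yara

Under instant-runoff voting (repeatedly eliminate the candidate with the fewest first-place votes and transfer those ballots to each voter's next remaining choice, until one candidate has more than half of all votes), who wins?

Round 1: Dev 13, Quinn 0, Grace 21, Carla 16, Yara 15. Quinn eliminated.
Round 2: Dev 13, Grace 21, Carla 16, Yara 15. Dev eliminated.
Round 3: Grace 21, Carla 29, Yara 15. Yara eliminated.
Round 4: Grace 21, Carla 44. Carla has a majority (≥33).

Carla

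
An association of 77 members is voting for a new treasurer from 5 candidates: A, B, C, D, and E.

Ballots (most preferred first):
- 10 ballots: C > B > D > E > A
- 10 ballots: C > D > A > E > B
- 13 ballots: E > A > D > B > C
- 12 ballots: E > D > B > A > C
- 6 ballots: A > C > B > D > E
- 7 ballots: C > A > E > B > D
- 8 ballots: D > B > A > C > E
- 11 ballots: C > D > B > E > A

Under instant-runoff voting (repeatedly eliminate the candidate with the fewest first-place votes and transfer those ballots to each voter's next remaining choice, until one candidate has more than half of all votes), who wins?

C

Round 1: A 6, B 0, C 38, D 8, E 25. B eliminated.
Round 2: A 6, C 38, D 8, E 25. A eliminated.
Round 3: C 44, D 8, E 25. C has a majority (≥39).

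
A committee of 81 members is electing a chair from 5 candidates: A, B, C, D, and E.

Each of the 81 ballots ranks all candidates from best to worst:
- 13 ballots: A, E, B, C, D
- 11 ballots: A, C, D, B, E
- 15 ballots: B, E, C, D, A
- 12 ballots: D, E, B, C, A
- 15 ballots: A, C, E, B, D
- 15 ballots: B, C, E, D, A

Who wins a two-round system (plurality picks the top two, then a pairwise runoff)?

Round 1 first-place votes: A 39, B 30, C 0, D 12, E 0. A and B advance.
Runoff: A is ranked above B on 39 ballots, B above A on 42.

B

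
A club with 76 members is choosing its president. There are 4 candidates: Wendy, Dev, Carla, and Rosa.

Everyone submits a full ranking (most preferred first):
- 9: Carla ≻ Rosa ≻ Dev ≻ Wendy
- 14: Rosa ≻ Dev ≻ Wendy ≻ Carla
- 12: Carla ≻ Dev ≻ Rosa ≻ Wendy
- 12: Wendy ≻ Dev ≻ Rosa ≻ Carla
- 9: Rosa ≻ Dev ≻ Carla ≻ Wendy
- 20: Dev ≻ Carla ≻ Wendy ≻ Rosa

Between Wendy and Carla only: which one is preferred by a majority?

Carla

Wendy is ranked above Carla on 26 ballots; Carla above Wendy on 50.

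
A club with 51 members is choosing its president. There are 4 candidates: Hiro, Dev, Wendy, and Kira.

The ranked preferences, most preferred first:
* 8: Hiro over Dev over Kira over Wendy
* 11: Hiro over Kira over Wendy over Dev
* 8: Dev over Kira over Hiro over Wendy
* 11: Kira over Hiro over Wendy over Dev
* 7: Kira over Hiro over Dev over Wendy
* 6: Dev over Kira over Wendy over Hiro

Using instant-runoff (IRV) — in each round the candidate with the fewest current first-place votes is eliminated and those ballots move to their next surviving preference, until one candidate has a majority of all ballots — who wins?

Round 1: Hiro 19, Dev 14, Wendy 0, Kira 18. Wendy eliminated.
Round 2: Hiro 19, Dev 14, Kira 18. Dev eliminated.
Round 3: Hiro 19, Kira 32. Kira has a majority (≥26).

Kira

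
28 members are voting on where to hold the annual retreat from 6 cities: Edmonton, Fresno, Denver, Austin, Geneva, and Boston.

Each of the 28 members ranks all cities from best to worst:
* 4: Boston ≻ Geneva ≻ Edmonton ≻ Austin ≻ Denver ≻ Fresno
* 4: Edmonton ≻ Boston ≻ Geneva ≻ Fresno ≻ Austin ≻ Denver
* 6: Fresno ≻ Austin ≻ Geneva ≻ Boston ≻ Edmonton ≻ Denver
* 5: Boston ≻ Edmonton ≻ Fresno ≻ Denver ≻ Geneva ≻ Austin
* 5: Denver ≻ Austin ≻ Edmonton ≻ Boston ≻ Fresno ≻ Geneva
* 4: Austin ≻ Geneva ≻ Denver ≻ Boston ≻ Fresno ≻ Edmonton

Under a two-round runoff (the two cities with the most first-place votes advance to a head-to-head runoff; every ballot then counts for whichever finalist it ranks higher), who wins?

Boston

Round 1 first-place votes: Edmonton 4, Fresno 6, Denver 5, Austin 4, Geneva 0, Boston 9. Boston and Fresno advance.
Runoff: Boston is ranked above Fresno on 22 ballots, Fresno above Boston on 6.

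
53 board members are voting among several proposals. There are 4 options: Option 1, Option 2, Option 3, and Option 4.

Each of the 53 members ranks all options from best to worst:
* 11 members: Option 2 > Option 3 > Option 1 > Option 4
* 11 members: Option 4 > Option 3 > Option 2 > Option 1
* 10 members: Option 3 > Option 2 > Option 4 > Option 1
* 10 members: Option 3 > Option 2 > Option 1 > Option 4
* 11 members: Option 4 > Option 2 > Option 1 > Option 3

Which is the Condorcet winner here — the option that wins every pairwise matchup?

Option 3

Option 3 vs Option 1: 42–11
Option 3 vs Option 2: 31–22
Option 3 vs Option 4: 31–22
Option 3 beats every other option.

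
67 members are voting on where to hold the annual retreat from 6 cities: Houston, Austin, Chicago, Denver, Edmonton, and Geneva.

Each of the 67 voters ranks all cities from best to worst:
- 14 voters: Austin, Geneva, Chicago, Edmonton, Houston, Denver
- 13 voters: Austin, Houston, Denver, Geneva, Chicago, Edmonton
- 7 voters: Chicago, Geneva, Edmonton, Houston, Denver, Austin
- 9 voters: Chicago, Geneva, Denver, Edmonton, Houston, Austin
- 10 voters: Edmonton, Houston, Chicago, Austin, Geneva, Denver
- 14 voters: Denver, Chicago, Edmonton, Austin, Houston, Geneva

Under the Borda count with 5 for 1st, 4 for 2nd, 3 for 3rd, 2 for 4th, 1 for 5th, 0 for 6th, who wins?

Houston: 14×1 + 13×4 + 7×2 + 9×1 + 10×4 + 14×1 = 143
Austin: 14×5 + 13×5 + 7×0 + 9×0 + 10×2 + 14×2 = 183
Chicago: 14×3 + 13×1 + 7×5 + 9×5 + 10×3 + 14×4 = 221
Denver: 14×0 + 13×3 + 7×1 + 9×3 + 10×0 + 14×5 = 143
Edmonton: 14×2 + 13×0 + 7×3 + 9×2 + 10×5 + 14×3 = 159
Geneva: 14×4 + 13×2 + 7×4 + 9×4 + 10×1 + 14×0 = 156

Chicago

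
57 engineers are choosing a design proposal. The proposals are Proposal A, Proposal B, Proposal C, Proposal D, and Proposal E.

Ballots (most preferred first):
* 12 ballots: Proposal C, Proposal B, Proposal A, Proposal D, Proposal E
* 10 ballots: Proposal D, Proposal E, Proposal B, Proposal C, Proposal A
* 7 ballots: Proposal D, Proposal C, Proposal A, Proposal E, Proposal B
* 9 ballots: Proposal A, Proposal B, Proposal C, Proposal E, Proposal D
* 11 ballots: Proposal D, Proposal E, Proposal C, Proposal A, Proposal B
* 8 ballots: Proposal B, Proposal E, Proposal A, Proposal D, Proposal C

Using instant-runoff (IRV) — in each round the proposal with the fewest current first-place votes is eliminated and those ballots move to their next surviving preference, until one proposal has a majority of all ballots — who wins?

Round 1: Proposal A 9, Proposal B 8, Proposal C 12, Proposal D 28, Proposal E 0. Proposal E eliminated.
Round 2: Proposal A 9, Proposal B 8, Proposal C 12, Proposal D 28. Proposal B eliminated.
Round 3: Proposal A 17, Proposal C 12, Proposal D 28. Proposal C eliminated.
Round 4: Proposal A 29, Proposal D 28. Proposal A has a majority (≥29).

Proposal A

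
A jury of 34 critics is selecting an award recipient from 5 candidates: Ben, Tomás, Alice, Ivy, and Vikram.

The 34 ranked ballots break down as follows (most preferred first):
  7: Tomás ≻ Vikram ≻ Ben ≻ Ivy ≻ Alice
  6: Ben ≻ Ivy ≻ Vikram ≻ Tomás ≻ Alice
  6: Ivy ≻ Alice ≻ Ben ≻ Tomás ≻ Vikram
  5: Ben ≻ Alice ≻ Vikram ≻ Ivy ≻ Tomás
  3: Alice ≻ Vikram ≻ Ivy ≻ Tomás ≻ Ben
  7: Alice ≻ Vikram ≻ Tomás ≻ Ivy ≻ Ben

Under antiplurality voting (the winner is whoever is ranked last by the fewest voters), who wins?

Ivy

Last-place votes: Ben 10, Tomás 5, Alice 13, Ivy 0, Vikram 6.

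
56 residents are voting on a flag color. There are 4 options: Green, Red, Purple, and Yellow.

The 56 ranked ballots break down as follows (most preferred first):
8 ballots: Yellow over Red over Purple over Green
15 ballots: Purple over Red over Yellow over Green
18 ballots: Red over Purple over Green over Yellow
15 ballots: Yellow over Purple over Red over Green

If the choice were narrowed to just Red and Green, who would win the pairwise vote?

Red

Red is ranked above Green on 56 ballots; Green above Red on 0.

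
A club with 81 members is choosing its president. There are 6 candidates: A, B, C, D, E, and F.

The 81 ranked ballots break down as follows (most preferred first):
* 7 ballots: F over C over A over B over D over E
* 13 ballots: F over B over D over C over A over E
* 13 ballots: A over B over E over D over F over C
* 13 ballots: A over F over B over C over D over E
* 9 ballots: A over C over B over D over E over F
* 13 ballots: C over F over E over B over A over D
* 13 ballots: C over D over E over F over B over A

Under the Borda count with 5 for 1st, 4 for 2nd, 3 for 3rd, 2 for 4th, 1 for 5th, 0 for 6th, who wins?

C

A: 7×3 + 13×1 + 13×5 + 13×5 + 9×5 + 13×1 + 13×0 = 222
B: 7×2 + 13×4 + 13×4 + 13×3 + 9×3 + 13×2 + 13×1 = 223
C: 7×4 + 13×2 + 13×0 + 13×2 + 9×4 + 13×5 + 13×5 = 246
D: 7×1 + 13×3 + 13×2 + 13×1 + 9×2 + 13×0 + 13×4 = 155
E: 7×0 + 13×0 + 13×3 + 13×0 + 9×1 + 13×3 + 13×3 = 126
F: 7×5 + 13×5 + 13×1 + 13×4 + 9×0 + 13×4 + 13×2 = 243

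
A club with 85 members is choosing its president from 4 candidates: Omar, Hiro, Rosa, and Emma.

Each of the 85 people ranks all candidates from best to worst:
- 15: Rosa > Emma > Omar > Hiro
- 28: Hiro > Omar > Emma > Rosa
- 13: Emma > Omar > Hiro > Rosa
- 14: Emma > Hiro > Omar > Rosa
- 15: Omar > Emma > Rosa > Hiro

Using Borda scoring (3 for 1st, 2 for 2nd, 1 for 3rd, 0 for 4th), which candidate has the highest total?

Emma

Omar: 15×1 + 28×2 + 13×2 + 14×1 + 15×3 = 156
Hiro: 15×0 + 28×3 + 13×1 + 14×2 + 15×0 = 125
Rosa: 15×3 + 28×0 + 13×0 + 14×0 + 15×1 = 60
Emma: 15×2 + 28×1 + 13×3 + 14×3 + 15×2 = 169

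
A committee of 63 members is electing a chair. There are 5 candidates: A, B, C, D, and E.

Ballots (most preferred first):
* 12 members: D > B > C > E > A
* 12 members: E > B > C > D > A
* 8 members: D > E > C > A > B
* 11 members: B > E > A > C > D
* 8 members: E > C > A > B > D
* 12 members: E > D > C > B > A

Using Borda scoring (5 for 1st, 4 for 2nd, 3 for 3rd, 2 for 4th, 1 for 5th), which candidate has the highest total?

E

A: 12×1 + 12×1 + 8×2 + 11×3 + 8×3 + 12×1 = 109
B: 12×4 + 12×4 + 8×1 + 11×5 + 8×2 + 12×2 = 199
C: 12×3 + 12×3 + 8×3 + 11×2 + 8×4 + 12×3 = 186
D: 12×5 + 12×2 + 8×5 + 11×1 + 8×1 + 12×4 = 191
E: 12×2 + 12×5 + 8×4 + 11×4 + 8×5 + 12×5 = 260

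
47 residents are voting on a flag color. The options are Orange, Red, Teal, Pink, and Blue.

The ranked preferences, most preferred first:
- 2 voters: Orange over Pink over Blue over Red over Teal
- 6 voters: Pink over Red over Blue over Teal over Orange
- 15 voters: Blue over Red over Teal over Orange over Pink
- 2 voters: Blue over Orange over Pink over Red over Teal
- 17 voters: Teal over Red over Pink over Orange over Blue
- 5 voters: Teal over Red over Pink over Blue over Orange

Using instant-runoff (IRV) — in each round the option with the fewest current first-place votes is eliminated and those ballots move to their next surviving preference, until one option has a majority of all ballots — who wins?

Round 1: Orange 2, Red 0, Teal 22, Pink 6, Blue 17. Red eliminated.
Round 2: Orange 2, Teal 22, Pink 6, Blue 17. Orange eliminated.
Round 3: Teal 22, Pink 8, Blue 17. Pink eliminated.
Round 4: Teal 22, Blue 25. Blue has a majority (≥24).

Blue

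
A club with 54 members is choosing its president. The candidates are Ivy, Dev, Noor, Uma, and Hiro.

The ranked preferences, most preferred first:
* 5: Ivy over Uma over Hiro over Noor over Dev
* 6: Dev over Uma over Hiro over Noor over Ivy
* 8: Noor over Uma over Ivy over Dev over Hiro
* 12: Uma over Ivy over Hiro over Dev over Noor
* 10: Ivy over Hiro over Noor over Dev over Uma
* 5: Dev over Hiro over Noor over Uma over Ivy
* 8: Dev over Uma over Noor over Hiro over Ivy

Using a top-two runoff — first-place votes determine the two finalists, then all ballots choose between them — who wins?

Ivy

Round 1 first-place votes: Ivy 15, Dev 19, Noor 8, Uma 12, Hiro 0. Dev and Ivy advance.
Runoff: Dev is ranked above Ivy on 19 ballots, Ivy above Dev on 35.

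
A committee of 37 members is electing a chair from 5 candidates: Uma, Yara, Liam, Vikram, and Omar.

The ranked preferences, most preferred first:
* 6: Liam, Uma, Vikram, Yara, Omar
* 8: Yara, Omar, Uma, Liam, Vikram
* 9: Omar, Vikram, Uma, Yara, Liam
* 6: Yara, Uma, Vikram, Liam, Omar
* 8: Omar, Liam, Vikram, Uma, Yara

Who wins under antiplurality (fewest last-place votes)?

Last-place votes: Uma 0, Yara 8, Liam 9, Vikram 8, Omar 12.

Uma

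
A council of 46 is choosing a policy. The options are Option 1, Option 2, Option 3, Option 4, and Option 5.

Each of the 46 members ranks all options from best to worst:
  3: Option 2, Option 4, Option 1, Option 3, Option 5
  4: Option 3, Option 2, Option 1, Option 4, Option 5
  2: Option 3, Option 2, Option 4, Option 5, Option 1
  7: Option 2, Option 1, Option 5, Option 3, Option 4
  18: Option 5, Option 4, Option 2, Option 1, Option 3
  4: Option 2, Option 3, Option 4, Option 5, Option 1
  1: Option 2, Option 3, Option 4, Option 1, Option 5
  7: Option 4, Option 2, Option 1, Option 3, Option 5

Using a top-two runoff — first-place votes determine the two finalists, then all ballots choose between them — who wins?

Option 2

Round 1 first-place votes: Option 1 0, Option 2 15, Option 3 6, Option 4 7, Option 5 18. Option 5 and Option 2 advance.
Runoff: Option 5 is ranked above Option 2 on 18 ballots, Option 2 above Option 5 on 28.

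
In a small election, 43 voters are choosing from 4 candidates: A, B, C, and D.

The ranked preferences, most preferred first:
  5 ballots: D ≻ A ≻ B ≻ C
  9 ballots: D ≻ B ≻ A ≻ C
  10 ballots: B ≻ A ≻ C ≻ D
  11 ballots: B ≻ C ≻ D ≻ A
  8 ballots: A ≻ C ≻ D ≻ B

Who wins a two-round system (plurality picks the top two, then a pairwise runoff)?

Round 1 first-place votes: A 8, B 21, C 0, D 14. B and D advance.
Runoff: B is ranked above D on 21 ballots, D above B on 22.

D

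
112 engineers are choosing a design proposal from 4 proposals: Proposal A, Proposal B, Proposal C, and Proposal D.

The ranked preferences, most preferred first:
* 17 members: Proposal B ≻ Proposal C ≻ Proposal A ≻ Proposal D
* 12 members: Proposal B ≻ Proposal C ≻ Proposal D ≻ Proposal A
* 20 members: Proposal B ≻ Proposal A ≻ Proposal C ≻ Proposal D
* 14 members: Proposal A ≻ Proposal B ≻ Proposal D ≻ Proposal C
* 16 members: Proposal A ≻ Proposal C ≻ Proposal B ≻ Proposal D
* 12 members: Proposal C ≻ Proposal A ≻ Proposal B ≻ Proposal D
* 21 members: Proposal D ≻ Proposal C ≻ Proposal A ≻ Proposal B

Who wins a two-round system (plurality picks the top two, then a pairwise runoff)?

Round 1 first-place votes: Proposal A 30, Proposal B 49, Proposal C 12, Proposal D 21. Proposal B and Proposal A advance.
Runoff: Proposal B is ranked above Proposal A on 49 ballots, Proposal A above Proposal B on 63.

Proposal A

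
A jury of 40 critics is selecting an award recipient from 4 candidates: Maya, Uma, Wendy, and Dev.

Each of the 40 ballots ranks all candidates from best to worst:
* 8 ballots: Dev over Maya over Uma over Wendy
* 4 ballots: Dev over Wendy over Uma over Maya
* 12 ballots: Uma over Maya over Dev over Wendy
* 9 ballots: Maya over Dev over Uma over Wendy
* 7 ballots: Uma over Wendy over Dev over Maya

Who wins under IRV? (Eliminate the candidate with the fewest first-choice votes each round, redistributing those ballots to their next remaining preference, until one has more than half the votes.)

Dev

Round 1: Maya 9, Uma 19, Wendy 0, Dev 12. Wendy eliminated.
Round 2: Maya 9, Uma 19, Dev 12. Maya eliminated.
Round 3: Uma 19, Dev 21. Dev has a majority (≥21).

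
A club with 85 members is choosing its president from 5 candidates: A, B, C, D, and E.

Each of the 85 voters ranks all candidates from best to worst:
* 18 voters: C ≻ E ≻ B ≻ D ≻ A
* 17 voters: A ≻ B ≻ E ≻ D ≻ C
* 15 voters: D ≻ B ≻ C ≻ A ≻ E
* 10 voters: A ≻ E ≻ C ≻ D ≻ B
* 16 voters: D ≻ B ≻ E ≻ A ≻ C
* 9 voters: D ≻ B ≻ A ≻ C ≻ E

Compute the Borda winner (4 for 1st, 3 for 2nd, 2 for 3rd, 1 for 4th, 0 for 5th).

B

A: 18×0 + 17×4 + 15×1 + 10×4 + 16×1 + 9×2 = 157
B: 18×2 + 17×3 + 15×3 + 10×0 + 16×3 + 9×3 = 207
C: 18×4 + 17×0 + 15×2 + 10×2 + 16×0 + 9×1 = 131
D: 18×1 + 17×1 + 15×4 + 10×1 + 16×4 + 9×4 = 205
E: 18×3 + 17×2 + 15×0 + 10×3 + 16×2 + 9×0 = 150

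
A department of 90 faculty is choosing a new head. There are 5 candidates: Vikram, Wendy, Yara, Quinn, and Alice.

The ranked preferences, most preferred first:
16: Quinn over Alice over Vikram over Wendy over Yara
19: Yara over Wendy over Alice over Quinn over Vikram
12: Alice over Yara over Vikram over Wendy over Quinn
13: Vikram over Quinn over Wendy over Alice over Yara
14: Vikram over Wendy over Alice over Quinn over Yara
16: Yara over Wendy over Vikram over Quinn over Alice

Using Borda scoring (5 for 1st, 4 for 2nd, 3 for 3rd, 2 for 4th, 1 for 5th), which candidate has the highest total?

Vikram: 16×3 + 19×1 + 12×3 + 13×5 + 14×5 + 16×3 = 286
Wendy: 16×2 + 19×4 + 12×2 + 13×3 + 14×4 + 16×4 = 291
Yara: 16×1 + 19×5 + 12×4 + 13×1 + 14×1 + 16×5 = 266
Quinn: 16×5 + 19×2 + 12×1 + 13×4 + 14×2 + 16×2 = 242
Alice: 16×4 + 19×3 + 12×5 + 13×2 + 14×3 + 16×1 = 265

Wendy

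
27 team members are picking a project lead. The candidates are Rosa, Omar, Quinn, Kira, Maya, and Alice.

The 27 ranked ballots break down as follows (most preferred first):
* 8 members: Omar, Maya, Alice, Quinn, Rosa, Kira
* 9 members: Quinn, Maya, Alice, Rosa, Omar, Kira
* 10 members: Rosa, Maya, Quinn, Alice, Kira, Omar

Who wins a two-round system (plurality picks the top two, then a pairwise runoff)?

Round 1 first-place votes: Rosa 10, Omar 8, Quinn 9, Kira 0, Maya 0, Alice 0. Rosa and Quinn advance.
Runoff: Rosa is ranked above Quinn on 10 ballots, Quinn above Rosa on 17.

Quinn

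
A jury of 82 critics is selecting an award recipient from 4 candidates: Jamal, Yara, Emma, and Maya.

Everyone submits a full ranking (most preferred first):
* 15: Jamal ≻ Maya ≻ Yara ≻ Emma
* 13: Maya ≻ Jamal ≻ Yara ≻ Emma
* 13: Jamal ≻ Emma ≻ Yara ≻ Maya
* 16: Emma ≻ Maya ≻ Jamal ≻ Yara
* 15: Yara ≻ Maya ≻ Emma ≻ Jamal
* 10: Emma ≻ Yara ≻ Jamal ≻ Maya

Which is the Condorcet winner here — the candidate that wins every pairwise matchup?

Maya vs Jamal: 44–38
Maya vs Yara: 44–38
Maya vs Emma: 43–39
Maya beats every other candidate.

Maya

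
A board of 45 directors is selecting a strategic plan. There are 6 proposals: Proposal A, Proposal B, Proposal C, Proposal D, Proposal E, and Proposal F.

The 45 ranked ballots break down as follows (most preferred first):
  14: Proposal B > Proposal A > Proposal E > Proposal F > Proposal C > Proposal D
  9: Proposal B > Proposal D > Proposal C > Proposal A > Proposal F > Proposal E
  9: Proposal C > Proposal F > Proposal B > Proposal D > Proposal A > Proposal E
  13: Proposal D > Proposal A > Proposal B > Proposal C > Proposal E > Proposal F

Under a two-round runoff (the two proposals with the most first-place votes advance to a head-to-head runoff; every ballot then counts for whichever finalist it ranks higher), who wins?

Proposal B

Round 1 first-place votes: Proposal A 0, Proposal B 23, Proposal C 9, Proposal D 13, Proposal E 0, Proposal F 0. Proposal B and Proposal D advance.
Runoff: Proposal B is ranked above Proposal D on 32 ballots, Proposal D above Proposal B on 13.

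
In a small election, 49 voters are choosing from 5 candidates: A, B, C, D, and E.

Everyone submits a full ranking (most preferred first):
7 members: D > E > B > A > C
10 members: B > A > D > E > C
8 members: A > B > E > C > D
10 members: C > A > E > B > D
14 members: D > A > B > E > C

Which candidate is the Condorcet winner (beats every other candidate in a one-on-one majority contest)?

A vs B: 32–17
A vs C: 39–10
A vs D: 28–21
A vs E: 42–7
A beats every other candidate.

A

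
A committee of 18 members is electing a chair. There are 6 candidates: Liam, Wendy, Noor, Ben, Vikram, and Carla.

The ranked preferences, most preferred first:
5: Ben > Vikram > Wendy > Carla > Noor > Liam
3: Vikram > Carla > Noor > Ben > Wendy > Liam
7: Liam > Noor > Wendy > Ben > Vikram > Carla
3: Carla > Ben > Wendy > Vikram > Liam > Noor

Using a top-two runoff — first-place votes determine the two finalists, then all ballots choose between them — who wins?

Ben

Round 1 first-place votes: Liam 7, Wendy 0, Noor 0, Ben 5, Vikram 3, Carla 3. Liam and Ben advance.
Runoff: Liam is ranked above Ben on 7 ballots, Ben above Liam on 11.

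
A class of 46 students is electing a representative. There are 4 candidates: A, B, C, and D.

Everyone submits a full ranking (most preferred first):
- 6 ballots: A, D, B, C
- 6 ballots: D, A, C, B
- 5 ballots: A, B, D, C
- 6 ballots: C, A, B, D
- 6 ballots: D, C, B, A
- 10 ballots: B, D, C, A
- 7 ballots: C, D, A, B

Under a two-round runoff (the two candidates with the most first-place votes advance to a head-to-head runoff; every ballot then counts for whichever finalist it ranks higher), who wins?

Round 1 first-place votes: A 11, B 10, C 13, D 12. C and D advance.
Runoff: C is ranked above D on 13 ballots, D above C on 33.

D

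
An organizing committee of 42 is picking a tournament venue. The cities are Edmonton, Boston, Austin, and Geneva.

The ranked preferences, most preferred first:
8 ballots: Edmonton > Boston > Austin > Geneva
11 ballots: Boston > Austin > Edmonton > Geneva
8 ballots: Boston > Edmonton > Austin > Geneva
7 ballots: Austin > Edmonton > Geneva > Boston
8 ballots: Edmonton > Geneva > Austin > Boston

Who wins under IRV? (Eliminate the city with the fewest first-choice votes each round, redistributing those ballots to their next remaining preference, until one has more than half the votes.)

Round 1: Edmonton 16, Boston 19, Austin 7, Geneva 0. Geneva eliminated.
Round 2: Edmonton 16, Boston 19, Austin 7. Austin eliminated.
Round 3: Edmonton 23, Boston 19. Edmonton has a majority (≥22).

Edmonton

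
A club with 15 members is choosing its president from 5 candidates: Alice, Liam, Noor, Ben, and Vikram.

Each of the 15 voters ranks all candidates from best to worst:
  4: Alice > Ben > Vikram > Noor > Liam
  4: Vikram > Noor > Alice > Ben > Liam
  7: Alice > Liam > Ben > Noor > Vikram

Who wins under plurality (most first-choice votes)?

Alice

First-place votes: Alice 11, Liam 0, Noor 0, Ben 0, Vikram 4.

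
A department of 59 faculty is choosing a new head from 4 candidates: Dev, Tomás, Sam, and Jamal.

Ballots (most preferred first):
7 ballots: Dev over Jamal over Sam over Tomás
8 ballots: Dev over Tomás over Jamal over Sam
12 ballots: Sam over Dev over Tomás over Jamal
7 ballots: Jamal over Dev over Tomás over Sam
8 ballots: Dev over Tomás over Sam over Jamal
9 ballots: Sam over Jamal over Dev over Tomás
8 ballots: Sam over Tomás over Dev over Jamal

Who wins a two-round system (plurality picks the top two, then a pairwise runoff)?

Dev

Round 1 first-place votes: Dev 23, Tomás 0, Sam 29, Jamal 7. Sam and Dev advance.
Runoff: Sam is ranked above Dev on 29 ballots, Dev above Sam on 30.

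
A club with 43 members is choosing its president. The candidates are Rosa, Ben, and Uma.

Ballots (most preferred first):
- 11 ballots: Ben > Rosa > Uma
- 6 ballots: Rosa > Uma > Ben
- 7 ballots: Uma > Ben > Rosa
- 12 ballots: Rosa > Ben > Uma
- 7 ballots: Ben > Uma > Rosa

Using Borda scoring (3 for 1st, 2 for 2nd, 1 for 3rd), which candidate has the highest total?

Rosa: 11×2 + 6×3 + 7×1 + 12×3 + 7×1 = 90
Ben: 11×3 + 6×1 + 7×2 + 12×2 + 7×3 = 98
Uma: 11×1 + 6×2 + 7×3 + 12×1 + 7×2 = 70

Ben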